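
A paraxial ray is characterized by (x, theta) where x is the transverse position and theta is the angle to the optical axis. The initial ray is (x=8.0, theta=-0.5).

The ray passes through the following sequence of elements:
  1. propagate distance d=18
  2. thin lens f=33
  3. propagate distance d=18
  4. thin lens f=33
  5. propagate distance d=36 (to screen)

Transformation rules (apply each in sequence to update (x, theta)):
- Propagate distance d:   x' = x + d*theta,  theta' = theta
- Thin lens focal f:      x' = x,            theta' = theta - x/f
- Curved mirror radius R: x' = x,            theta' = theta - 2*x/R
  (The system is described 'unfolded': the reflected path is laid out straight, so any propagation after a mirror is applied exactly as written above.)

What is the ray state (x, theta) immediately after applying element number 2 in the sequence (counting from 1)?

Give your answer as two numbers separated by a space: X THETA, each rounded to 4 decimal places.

Initial: x=8.0000 theta=-0.5000
After 1 (propagate distance d=18): x=-1.0000 theta=-0.5000
After 2 (thin lens f=33): x=-1.0000 theta=-31/66 (≈-0.4697)
Rounded to 4 decimal places: x = -1.0000, theta = -0.4697

Answer: -1.0000 -0.4697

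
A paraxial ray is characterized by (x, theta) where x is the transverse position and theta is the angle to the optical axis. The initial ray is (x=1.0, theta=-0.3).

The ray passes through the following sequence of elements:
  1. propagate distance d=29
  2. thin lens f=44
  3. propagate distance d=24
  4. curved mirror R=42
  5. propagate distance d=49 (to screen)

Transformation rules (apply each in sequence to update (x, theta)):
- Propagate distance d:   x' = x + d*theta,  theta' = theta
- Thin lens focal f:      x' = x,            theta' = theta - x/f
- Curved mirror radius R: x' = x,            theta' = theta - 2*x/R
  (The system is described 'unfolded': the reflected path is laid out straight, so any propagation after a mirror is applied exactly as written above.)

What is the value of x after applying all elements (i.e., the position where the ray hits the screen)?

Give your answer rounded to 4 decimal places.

Answer: 8.1417

Derivation:
Initial: x=1.0000 theta=-0.3000
After 1 (propagate distance d=29): x=-7.7000 theta=-0.3000
After 2 (thin lens f=44): x=-7.7000 theta=-0.1250
After 3 (propagate distance d=24): x=-10.7000 theta=-0.1250
After 4 (curved mirror R=42): x=-10.7000 theta=323/840 (≈0.3845)
After 5 (propagate distance d=49 (to screen)): x=977/120 (≈8.1417) theta=323/840 (≈0.3845)
Rounded to 4 decimal places: x = 8.1417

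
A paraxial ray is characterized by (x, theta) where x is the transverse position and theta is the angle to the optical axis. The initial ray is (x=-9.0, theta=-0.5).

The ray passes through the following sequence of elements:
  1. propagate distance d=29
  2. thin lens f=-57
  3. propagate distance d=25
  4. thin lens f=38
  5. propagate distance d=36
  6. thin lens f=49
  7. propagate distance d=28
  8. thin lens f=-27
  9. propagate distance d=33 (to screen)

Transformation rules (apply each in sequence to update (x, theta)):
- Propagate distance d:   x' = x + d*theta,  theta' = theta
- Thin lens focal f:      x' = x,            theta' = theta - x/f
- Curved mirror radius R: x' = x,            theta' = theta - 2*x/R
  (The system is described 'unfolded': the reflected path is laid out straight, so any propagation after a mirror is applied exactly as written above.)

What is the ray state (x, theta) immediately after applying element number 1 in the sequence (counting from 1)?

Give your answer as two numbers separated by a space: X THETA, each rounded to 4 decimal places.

Answer: -23.5000 -0.5000

Derivation:
Initial: x=-9.0000 theta=-0.5000
After 1 (propagate distance d=29): x=-23.5000 theta=-0.5000
Rounded to 4 decimal places: x = -23.5000, theta = -0.5000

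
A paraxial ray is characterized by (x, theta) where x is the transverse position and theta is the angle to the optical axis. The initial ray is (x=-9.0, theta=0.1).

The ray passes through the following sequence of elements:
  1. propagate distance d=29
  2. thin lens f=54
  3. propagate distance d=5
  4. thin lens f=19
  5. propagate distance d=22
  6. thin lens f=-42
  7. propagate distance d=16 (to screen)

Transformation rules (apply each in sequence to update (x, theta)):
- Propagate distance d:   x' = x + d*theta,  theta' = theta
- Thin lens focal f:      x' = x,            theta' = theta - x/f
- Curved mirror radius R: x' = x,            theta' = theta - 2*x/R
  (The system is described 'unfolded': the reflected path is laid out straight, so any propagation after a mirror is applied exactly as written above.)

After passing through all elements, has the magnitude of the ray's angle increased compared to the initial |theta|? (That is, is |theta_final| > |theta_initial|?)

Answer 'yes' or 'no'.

Answer: yes

Derivation:
Initial: x=-9.0000 theta=0.1000
After 1 (propagate distance d=29): x=-6.1000 theta=0.1000
After 2 (thin lens f=54): x=-6.1000 theta=23/108 (≈0.2130)
After 3 (propagate distance d=5): x=-2719/540 (≈-5.0352) theta=23/108 (≈0.2130)
After 4 (thin lens f=19): x=-2719/540 (≈-5.0352) theta=1226/2565 (≈0.4780)
After 5 (propagate distance d=22): x=56227/10260 (≈5.4802) theta=1226/2565 (≈0.4780)
After 6 (thin lens f=-42): x=56227/10260 (≈5.4802) theta=52439/86184 (≈0.6085)
After 7 (propagate distance d=16 (to screen)): x=3278327/215460 (≈15.2155) theta=52439/86184 (≈0.6085)
|theta_initial|=0.1000 |theta_final|=52439/86184 (≈0.6085) -> increased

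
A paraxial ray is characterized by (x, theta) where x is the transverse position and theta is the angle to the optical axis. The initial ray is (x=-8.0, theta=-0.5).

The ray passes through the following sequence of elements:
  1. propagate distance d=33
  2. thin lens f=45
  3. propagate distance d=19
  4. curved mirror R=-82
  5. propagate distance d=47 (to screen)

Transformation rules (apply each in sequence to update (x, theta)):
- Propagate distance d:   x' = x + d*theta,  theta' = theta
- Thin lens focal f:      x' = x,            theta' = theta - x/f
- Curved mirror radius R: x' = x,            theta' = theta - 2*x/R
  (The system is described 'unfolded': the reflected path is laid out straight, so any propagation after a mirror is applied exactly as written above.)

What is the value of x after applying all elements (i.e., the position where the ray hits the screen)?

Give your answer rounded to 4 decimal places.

Answer: -48.6840

Derivation:
Initial: x=-8.0000 theta=-0.5000
After 1 (propagate distance d=33): x=-24.5000 theta=-0.5000
After 2 (thin lens f=45): x=-24.5000 theta=2/45 (≈0.0444)
After 3 (propagate distance d=19): x=-2129/90 (≈-23.6556) theta=2/45 (≈0.0444)
After 4 (curved mirror R=-82): x=-2129/90 (≈-23.6556) theta=-131/246 (≈-0.5325)
After 5 (propagate distance d=47 (to screen)): x=-89822/1845 (≈-48.6840) theta=-131/246 (≈-0.5325)
Rounded to 4 decimal places: x = -48.6840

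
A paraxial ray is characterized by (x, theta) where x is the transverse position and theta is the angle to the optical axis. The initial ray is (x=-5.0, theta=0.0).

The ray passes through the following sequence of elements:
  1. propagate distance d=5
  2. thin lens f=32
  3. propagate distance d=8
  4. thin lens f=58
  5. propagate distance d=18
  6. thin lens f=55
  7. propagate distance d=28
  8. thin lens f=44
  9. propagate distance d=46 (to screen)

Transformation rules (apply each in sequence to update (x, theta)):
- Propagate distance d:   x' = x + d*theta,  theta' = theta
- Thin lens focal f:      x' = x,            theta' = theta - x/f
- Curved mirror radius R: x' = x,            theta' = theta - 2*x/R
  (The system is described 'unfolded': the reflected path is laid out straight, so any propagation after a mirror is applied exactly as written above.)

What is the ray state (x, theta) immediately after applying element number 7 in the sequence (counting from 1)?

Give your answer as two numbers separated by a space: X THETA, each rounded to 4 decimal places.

Initial: x=-5.0000 theta=0.0000
After 1 (propagate distance d=5): x=-5.0000 theta=0.0000
After 2 (thin lens f=32): x=-5.0000 theta=5/32 (≈0.1563)
After 3 (propagate distance d=8): x=-3.7500 theta=5/32 (≈0.1563)
After 4 (thin lens f=58): x=-3.7500 theta=205/928 (≈0.2209)
After 5 (propagate distance d=18): x=105/464 (≈0.2263) theta=205/928 (≈0.2209)
After 6 (thin lens f=55): x=105/464 (≈0.2263) theta=2213/10208 (≈0.2168)
After 7 (propagate distance d=28): x=32137/5104 (≈6.2964) theta=2213/10208 (≈0.2168)
Rounded to 4 decimal places: x = 6.2964, theta = 0.2168

Answer: 6.2964 0.2168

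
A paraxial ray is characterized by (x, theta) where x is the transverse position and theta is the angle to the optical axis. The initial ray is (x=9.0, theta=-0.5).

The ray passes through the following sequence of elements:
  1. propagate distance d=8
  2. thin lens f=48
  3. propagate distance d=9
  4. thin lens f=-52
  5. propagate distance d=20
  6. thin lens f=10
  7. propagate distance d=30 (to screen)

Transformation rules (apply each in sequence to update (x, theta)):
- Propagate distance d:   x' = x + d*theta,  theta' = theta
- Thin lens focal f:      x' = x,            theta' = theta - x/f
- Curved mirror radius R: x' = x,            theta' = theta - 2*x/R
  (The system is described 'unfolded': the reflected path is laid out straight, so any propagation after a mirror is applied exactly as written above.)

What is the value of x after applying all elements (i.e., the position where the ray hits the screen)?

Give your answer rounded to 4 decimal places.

Initial: x=9.0000 theta=-0.5000
After 1 (propagate distance d=8): x=5.0000 theta=-0.5000
After 2 (thin lens f=48): x=5.0000 theta=-29/48 (≈-0.6042)
After 3 (propagate distance d=9): x=-0.4375 theta=-29/48 (≈-0.6042)
After 4 (thin lens f=-52): x=-0.4375 theta=-1529/2496 (≈-0.6126)
After 5 (propagate distance d=20): x=-3959/312 (≈-12.6891) theta=-1529/2496 (≈-0.6126)
After 6 (thin lens f=10): x=-3959/312 (≈-12.6891) theta=8191/12480 (≈0.6563)
After 7 (propagate distance d=30 (to screen)): x=8737/1248 (≈7.0008) theta=8191/12480 (≈0.6563)
Rounded to 4 decimal places: x = 7.0008

Answer: 7.0008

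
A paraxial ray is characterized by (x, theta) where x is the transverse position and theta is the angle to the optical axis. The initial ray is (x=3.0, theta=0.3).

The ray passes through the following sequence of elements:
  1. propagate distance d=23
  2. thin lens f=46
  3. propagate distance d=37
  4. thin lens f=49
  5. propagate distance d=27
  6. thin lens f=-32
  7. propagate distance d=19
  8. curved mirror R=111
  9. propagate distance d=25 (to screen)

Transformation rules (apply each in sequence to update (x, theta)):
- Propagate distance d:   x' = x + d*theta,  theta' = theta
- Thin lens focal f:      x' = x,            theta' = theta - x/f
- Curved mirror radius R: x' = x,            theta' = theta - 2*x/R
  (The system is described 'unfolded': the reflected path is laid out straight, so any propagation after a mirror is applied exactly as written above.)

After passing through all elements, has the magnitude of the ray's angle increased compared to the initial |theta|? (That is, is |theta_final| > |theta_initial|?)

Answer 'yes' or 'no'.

Initial: x=3.0000 theta=0.3000
After 1 (propagate distance d=23): x=9.9000 theta=0.3000
After 2 (thin lens f=46): x=9.9000 theta=39/460 (≈0.0848)
After 3 (propagate distance d=37): x=5997/460 (≈13.0370) theta=39/460 (≈0.0848)
After 4 (thin lens f=49): x=5997/460 (≈13.0370) theta=-2043/11270 (≈-0.1813)
After 5 (propagate distance d=27): x=183531/22540 (≈8.1425) theta=-2043/11270 (≈-0.1813)
After 6 (thin lens f=-32): x=183531/22540 (≈8.1425) theta=52779/721280 (≈0.0732)
After 7 (propagate distance d=19): x=6875793/721280 (≈9.5328) theta=52779/721280 (≈0.0732)
After 8 (curved mirror R=111): x=6875793/721280 (≈9.5328) theta=-114393/1160320 (≈-0.0986)
After 9 (propagate distance d=25 (to screen)): x=94314183/13343680 (≈7.0681) theta=-114393/1160320 (≈-0.0986)
|theta_initial|=0.3000 |theta_final|=114393/1160320 (≈0.0986) -> not increased

Answer: no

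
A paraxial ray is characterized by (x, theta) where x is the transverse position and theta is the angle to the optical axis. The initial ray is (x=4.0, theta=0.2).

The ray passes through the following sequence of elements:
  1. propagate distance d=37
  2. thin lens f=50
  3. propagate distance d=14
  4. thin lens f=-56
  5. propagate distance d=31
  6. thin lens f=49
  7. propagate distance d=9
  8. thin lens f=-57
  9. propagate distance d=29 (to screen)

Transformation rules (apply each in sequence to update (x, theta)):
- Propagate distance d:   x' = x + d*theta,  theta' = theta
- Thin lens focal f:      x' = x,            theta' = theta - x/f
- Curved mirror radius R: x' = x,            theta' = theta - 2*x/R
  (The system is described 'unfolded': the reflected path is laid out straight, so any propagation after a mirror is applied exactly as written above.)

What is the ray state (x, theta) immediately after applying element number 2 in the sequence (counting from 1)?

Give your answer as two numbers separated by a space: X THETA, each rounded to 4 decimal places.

Initial: x=4.0000 theta=0.2000
After 1 (propagate distance d=37): x=11.4000 theta=0.2000
After 2 (thin lens f=50): x=11.4000 theta=-0.0280
Rounded to 4 decimal places: x = 11.4000, theta = -0.0280

Answer: 11.4000 -0.0280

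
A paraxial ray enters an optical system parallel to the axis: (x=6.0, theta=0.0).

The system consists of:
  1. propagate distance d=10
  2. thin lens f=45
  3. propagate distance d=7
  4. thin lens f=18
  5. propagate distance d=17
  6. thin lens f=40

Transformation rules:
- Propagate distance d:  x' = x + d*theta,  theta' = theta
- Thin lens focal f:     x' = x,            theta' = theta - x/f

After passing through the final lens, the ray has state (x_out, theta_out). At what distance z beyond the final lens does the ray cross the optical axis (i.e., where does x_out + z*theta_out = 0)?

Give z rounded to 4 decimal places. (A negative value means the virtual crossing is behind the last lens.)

Initial: x=6.0000 theta=0.0000
After 1 (propagate distance d=10): x=6.0000 theta=0.0000
After 2 (thin lens f=45): x=6.0000 theta=-2/15 (≈-0.1333)
After 3 (propagate distance d=7): x=76/15 (≈5.0667) theta=-2/15 (≈-0.1333)
After 4 (thin lens f=18): x=76/15 (≈5.0667) theta=-56/135 (≈-0.4148)
After 5 (propagate distance d=17): x=-268/135 (≈-1.9852) theta=-56/135 (≈-0.4148)
After 6 (thin lens f=40): x=-268/135 (≈-1.9852) theta=-493/1350 (≈-0.3652)
z_focus = -x_out/theta_out = -(-268/135)/(-493/1350) = -2680/493 ≈ -5.4361
Rounded to 4 decimal places: z = -5.4361

Answer: -5.4361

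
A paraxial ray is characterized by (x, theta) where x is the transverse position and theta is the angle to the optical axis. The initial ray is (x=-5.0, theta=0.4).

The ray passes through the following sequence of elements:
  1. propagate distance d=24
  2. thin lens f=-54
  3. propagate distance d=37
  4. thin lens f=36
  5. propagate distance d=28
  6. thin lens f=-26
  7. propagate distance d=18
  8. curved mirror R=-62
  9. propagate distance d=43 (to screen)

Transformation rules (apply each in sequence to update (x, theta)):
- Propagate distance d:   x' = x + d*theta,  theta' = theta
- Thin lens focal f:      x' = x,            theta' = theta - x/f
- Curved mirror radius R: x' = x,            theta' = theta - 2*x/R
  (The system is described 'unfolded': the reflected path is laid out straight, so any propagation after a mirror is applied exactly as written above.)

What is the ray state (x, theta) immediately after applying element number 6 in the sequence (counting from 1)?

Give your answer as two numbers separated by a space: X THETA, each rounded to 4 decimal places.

Answer: 18.5967 0.5740

Derivation:
Initial: x=-5.0000 theta=0.4000
After 1 (propagate distance d=24): x=4.6000 theta=0.4000
After 2 (thin lens f=-54): x=4.6000 theta=131/270 (≈0.4852)
After 3 (propagate distance d=37): x=6089/270 (≈22.5519) theta=131/270 (≈0.4852)
After 4 (thin lens f=36): x=6089/270 (≈22.5519) theta=-1373/9720 (≈-0.1413)
After 5 (propagate distance d=28): x=4519/243 (≈18.5967) theta=-1373/9720 (≈-0.1413)
After 6 (thin lens f=-26): x=4519/243 (≈18.5967) theta=8059/14040 (≈0.5740)
Rounded to 4 decimal places: x = 18.5967, theta = 0.5740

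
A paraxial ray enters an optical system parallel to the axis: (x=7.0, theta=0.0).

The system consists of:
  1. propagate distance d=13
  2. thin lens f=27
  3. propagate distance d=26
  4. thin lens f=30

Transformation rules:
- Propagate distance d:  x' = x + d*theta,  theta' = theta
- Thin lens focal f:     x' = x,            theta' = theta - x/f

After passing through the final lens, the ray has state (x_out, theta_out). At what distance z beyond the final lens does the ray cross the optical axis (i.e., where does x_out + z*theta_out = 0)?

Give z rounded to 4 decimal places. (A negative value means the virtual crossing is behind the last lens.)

Answer: 0.9677

Derivation:
Initial: x=7.0000 theta=0.0000
After 1 (propagate distance d=13): x=7.0000 theta=0.0000
After 2 (thin lens f=27): x=7.0000 theta=-7/27 (≈-0.2593)
After 3 (propagate distance d=26): x=7/27 (≈0.2593) theta=-7/27 (≈-0.2593)
After 4 (thin lens f=30): x=7/27 (≈0.2593) theta=-217/810 (≈-0.2679)
z_focus = -x_out/theta_out = -(7/27)/(-217/810) = 30/31 ≈ 0.9677
Rounded to 4 decimal places: z = 0.9677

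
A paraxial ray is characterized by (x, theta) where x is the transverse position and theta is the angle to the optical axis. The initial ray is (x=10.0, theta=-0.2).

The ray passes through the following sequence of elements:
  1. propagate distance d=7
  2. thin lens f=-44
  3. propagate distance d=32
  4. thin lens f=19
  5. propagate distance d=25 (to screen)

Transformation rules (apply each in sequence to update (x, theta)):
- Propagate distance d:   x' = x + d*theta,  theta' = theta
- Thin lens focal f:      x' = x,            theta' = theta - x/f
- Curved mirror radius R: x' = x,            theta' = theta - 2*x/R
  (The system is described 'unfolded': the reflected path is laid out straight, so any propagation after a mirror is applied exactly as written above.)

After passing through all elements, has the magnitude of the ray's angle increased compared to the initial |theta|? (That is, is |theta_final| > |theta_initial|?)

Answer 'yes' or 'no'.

Initial: x=10.0000 theta=-0.2000
After 1 (propagate distance d=7): x=8.6000 theta=-0.2000
After 2 (thin lens f=-44): x=8.6000 theta=-1/220 (≈-0.0045)
After 3 (propagate distance d=32): x=93/11 (≈8.4545) theta=-1/220 (≈-0.0045)
After 4 (thin lens f=19): x=93/11 (≈8.4545) theta=-1879/4180 (≈-0.4495)
After 5 (propagate distance d=25 (to screen)): x=-2327/836 (≈-2.7835) theta=-1879/4180 (≈-0.4495)
|theta_initial|=0.2000 |theta_final|=1879/4180 (≈0.4495) -> increased

Answer: yes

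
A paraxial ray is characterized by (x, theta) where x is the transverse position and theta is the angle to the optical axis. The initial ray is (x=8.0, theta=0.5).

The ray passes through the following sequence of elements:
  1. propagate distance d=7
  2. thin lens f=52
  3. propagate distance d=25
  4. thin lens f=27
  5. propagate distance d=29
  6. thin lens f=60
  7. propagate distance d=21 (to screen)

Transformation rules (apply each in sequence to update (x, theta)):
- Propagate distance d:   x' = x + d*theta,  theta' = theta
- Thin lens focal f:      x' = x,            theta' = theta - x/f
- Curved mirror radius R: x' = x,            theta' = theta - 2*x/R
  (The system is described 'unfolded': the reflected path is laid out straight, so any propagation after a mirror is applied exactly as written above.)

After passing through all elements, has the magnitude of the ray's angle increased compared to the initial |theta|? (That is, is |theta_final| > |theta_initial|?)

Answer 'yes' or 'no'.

Answer: yes

Derivation:
Initial: x=8.0000 theta=0.5000
After 1 (propagate distance d=7): x=11.5000 theta=0.5000
After 2 (thin lens f=52): x=11.5000 theta=29/104 (≈0.2788)
After 3 (propagate distance d=25): x=1921/104 (≈18.4712) theta=29/104 (≈0.2788)
After 4 (thin lens f=27): x=1921/104 (≈18.4712) theta=-569/1404 (≈-0.4053)
After 5 (propagate distance d=29): x=18865/2808 (≈6.7183) theta=-569/1404 (≈-0.4053)
After 6 (thin lens f=60): x=18865/2808 (≈6.7183) theta=-17429/33696 (≈-0.5172)
After 7 (propagate distance d=21 (to screen)): x=-46543/11232 (≈-4.1438) theta=-17429/33696 (≈-0.5172)
|theta_initial|=0.5000 |theta_final|=17429/33696 (≈0.5172) -> increased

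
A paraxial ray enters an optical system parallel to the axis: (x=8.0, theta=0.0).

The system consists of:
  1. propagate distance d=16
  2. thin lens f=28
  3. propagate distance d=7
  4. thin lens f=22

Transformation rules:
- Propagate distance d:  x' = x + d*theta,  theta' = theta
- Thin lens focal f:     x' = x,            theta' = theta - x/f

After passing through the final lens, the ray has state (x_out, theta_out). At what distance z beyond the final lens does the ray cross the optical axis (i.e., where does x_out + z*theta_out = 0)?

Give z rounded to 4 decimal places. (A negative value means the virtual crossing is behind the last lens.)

Initial: x=8.0000 theta=0.0000
After 1 (propagate distance d=16): x=8.0000 theta=0.0000
After 2 (thin lens f=28): x=8.0000 theta=-2/7 (≈-0.2857)
After 3 (propagate distance d=7): x=6.0000 theta=-2/7 (≈-0.2857)
After 4 (thin lens f=22): x=6.0000 theta=-43/77 (≈-0.5584)
z_focus = -x_out/theta_out = -(6.0000)/(-43/77) = 462/43 ≈ 10.7442
Rounded to 4 decimal places: z = 10.7442

Answer: 10.7442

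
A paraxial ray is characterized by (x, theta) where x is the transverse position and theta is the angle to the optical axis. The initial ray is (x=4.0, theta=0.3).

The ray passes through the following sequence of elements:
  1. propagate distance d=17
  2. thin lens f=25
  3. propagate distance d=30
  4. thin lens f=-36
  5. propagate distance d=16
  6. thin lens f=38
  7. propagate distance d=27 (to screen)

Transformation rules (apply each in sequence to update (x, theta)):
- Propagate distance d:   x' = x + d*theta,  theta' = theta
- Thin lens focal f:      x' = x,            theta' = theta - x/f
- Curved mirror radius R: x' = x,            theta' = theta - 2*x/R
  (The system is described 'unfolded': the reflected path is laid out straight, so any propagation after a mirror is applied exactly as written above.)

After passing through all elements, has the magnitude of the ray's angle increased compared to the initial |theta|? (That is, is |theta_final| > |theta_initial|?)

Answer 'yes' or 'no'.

Answer: no

Derivation:
Initial: x=4.0000 theta=0.3000
After 1 (propagate distance d=17): x=9.1000 theta=0.3000
After 2 (thin lens f=25): x=9.1000 theta=-0.0640
After 3 (propagate distance d=30): x=7.1800 theta=-0.0640
After 4 (thin lens f=-36): x=7.1800 theta=1219/9000 (≈0.1354)
After 5 (propagate distance d=16): x=21031/2250 (≈9.3471) theta=1219/9000 (≈0.1354)
After 6 (thin lens f=38): x=21031/2250 (≈9.3471) theta=-18901/171000 (≈-0.1105)
After 7 (propagate distance d=27 (to screen)): x=1088029/171000 (≈6.3627) theta=-18901/171000 (≈-0.1105)
|theta_initial|=0.3000 |theta_final|=18901/171000 (≈0.1105) -> not increased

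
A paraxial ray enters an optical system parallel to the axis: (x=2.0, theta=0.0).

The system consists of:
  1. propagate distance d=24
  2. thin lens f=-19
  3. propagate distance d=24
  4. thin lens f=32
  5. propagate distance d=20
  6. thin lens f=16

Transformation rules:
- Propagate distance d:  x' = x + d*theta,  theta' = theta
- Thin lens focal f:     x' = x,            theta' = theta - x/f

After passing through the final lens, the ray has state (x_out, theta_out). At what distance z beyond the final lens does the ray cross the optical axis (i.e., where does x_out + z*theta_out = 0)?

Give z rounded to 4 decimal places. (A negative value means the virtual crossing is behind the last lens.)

Initial: x=2.0000 theta=0.0000
After 1 (propagate distance d=24): x=2.0000 theta=0.0000
After 2 (thin lens f=-19): x=2.0000 theta=2/19 (≈0.1053)
After 3 (propagate distance d=24): x=86/19 (≈4.5263) theta=2/19 (≈0.1053)
After 4 (thin lens f=32): x=86/19 (≈4.5263) theta=-11/304 (≈-0.0362)
After 5 (propagate distance d=20): x=289/76 (≈3.8026) theta=-11/304 (≈-0.0362)
After 6 (thin lens f=16): x=289/76 (≈3.8026) theta=-333/1216 (≈-0.2738)
z_focus = -x_out/theta_out = -(289/76)/(-333/1216) = 4624/333 ≈ 13.8859
Rounded to 4 decimal places: z = 13.8859

Answer: 13.8859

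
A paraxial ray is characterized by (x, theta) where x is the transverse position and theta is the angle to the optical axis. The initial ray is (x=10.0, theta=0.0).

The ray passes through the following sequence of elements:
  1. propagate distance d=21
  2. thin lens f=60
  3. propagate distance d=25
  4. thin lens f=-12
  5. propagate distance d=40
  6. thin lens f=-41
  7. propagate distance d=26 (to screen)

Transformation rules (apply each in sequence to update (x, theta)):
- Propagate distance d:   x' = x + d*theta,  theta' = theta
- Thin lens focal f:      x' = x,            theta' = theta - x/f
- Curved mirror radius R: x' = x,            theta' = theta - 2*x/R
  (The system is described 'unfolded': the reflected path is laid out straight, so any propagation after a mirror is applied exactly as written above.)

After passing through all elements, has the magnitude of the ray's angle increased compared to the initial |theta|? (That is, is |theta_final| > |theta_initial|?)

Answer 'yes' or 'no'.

Answer: yes

Derivation:
Initial: x=10.0000 theta=0.0000
After 1 (propagate distance d=21): x=10.0000 theta=0.0000
After 2 (thin lens f=60): x=10.0000 theta=-1/6 (≈-0.1667)
After 3 (propagate distance d=25): x=35/6 (≈5.8333) theta=-1/6 (≈-0.1667)
After 4 (thin lens f=-12): x=35/6 (≈5.8333) theta=23/72 (≈0.3194)
After 5 (propagate distance d=40): x=335/18 (≈18.6111) theta=23/72 (≈0.3194)
After 6 (thin lens f=-41): x=335/18 (≈18.6111) theta=761/984 (≈0.7734)
After 7 (propagate distance d=26 (to screen)): x=57149/1476 (≈38.7188) theta=761/984 (≈0.7734)
|theta_initial|=0.0000 |theta_final|=761/984 (≈0.7734) -> increased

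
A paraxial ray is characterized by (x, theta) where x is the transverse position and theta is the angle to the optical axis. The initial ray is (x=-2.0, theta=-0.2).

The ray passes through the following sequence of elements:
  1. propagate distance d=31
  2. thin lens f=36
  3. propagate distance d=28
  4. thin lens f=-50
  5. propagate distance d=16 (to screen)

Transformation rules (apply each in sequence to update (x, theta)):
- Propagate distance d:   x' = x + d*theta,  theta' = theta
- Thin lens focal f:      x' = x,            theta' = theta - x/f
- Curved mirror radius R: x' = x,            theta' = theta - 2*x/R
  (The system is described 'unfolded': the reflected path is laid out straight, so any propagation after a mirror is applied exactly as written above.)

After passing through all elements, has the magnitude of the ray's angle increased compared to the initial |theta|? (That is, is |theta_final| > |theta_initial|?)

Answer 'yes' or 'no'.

Answer: no

Derivation:
Initial: x=-2.0000 theta=-0.2000
After 1 (propagate distance d=31): x=-8.2000 theta=-0.2000
After 2 (thin lens f=36): x=-8.2000 theta=1/36 (≈0.0278)
After 3 (propagate distance d=28): x=-334/45 (≈-7.4222) theta=1/36 (≈0.0278)
After 4 (thin lens f=-50): x=-334/45 (≈-7.4222) theta=-181/1500 (≈-0.1207)
After 5 (propagate distance d=16 (to screen)): x=-10522/1125 (≈-9.3529) theta=-181/1500 (≈-0.1207)
|theta_initial|=0.2000 |theta_final|=181/1500 (≈0.1207) -> not increased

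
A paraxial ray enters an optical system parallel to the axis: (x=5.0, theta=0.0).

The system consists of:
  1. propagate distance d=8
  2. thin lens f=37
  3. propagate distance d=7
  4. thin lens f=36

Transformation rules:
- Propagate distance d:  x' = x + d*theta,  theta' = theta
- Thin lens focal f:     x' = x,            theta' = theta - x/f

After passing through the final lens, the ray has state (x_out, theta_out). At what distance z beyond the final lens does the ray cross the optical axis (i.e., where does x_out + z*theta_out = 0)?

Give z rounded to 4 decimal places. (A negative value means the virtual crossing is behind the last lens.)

Answer: 16.3636

Derivation:
Initial: x=5.0000 theta=0.0000
After 1 (propagate distance d=8): x=5.0000 theta=0.0000
After 2 (thin lens f=37): x=5.0000 theta=-5/37 (≈-0.1351)
After 3 (propagate distance d=7): x=150/37 (≈4.0541) theta=-5/37 (≈-0.1351)
After 4 (thin lens f=36): x=150/37 (≈4.0541) theta=-55/222 (≈-0.2477)
z_focus = -x_out/theta_out = -(150/37)/(-55/222) = 180/11 ≈ 16.3636
Rounded to 4 decimal places: z = 16.3636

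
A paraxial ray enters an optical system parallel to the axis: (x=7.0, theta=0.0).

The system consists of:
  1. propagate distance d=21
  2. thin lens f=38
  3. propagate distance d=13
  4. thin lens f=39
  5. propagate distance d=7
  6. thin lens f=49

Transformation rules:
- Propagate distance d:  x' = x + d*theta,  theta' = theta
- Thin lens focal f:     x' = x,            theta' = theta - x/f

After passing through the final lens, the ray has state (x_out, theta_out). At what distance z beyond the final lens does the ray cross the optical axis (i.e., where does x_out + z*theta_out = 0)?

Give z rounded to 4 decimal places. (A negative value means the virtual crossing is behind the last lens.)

Answer: 7.0497

Derivation:
Initial: x=7.0000 theta=0.0000
After 1 (propagate distance d=21): x=7.0000 theta=0.0000
After 2 (thin lens f=38): x=7.0000 theta=-7/38 (≈-0.1842)
After 3 (propagate distance d=13): x=175/38 (≈4.6053) theta=-7/38 (≈-0.1842)
After 4 (thin lens f=39): x=175/38 (≈4.6053) theta=-224/741 (≈-0.3023)
After 5 (propagate distance d=7): x=3689/1482 (≈2.4892) theta=-224/741 (≈-0.3023)
After 6 (thin lens f=49): x=3689/1482 (≈2.4892) theta=-1221/3458 (≈-0.3531)
z_focus = -x_out/theta_out = -(3689/1482)/(-1221/3458) = 25823/3663 ≈ 7.0497
Rounded to 4 decimal places: z = 7.0497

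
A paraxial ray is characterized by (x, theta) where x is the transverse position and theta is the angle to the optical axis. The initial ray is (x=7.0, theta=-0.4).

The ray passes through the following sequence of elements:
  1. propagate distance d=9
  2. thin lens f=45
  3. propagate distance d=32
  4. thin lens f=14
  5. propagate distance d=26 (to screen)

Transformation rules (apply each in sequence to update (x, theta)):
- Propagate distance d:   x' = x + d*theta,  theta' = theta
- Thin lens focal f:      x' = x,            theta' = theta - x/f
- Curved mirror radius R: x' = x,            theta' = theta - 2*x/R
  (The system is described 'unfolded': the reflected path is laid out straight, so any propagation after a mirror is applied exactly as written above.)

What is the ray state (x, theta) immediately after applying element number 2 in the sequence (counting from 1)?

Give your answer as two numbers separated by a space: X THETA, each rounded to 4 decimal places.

Initial: x=7.0000 theta=-0.4000
After 1 (propagate distance d=9): x=3.4000 theta=-0.4000
After 2 (thin lens f=45): x=3.4000 theta=-107/225 (≈-0.4756)
Rounded to 4 decimal places: x = 3.4000, theta = -0.4756

Answer: 3.4000 -0.4756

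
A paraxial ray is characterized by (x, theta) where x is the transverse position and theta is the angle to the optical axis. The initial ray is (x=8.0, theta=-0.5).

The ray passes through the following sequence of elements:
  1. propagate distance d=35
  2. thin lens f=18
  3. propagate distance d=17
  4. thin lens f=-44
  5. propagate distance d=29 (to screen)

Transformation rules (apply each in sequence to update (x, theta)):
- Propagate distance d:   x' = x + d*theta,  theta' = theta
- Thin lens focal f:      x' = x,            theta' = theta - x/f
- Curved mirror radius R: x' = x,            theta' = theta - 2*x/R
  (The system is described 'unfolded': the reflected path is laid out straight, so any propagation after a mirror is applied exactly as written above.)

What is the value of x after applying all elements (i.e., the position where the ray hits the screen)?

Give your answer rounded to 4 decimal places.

Answer: -14.1723

Derivation:
Initial: x=8.0000 theta=-0.5000
After 1 (propagate distance d=35): x=-9.5000 theta=-0.5000
After 2 (thin lens f=18): x=-9.5000 theta=1/36 (≈0.0278)
After 3 (propagate distance d=17): x=-325/36 (≈-9.0278) theta=1/36 (≈0.0278)
After 4 (thin lens f=-44): x=-325/36 (≈-9.0278) theta=-281/1584 (≈-0.1774)
After 5 (propagate distance d=29 (to screen)): x=-7483/528 (≈-14.1723) theta=-281/1584 (≈-0.1774)
Rounded to 4 decimal places: x = -14.1723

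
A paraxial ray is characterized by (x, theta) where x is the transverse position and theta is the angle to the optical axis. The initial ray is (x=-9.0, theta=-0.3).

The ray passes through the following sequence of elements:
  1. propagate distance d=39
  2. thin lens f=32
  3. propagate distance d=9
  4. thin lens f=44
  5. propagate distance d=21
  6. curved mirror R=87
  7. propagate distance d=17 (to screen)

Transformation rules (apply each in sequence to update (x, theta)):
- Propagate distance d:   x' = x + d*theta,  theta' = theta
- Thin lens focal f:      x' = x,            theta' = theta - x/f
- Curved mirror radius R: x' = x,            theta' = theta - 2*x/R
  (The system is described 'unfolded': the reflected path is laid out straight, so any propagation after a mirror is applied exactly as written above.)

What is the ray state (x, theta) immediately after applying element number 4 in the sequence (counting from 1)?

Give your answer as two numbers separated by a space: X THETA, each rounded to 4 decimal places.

Answer: -17.5781 0.7464

Derivation:
Initial: x=-9.0000 theta=-0.3000
After 1 (propagate distance d=39): x=-20.7000 theta=-0.3000
After 2 (thin lens f=32): x=-20.7000 theta=111/320 (≈0.3469)
After 3 (propagate distance d=9): x=-1125/64 (≈-17.5781) theta=111/320 (≈0.3469)
After 4 (thin lens f=44): x=-1125/64 (≈-17.5781) theta=10509/14080 (≈0.7464)
Rounded to 4 decimal places: x = -17.5781, theta = 0.7464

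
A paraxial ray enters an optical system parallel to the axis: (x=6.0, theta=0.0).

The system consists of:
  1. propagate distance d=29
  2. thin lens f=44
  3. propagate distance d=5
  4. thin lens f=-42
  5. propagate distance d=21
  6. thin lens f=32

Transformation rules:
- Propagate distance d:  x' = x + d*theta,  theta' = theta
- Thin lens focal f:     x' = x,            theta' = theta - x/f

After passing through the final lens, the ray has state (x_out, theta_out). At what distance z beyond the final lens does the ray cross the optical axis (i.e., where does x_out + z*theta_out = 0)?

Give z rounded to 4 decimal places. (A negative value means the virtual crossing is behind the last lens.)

Answer: 30.1616

Derivation:
Initial: x=6.0000 theta=0.0000
After 1 (propagate distance d=29): x=6.0000 theta=0.0000
After 2 (thin lens f=44): x=6.0000 theta=-3/22 (≈-0.1364)
After 3 (propagate distance d=5): x=117/22 (≈5.3182) theta=-3/22 (≈-0.1364)
After 4 (thin lens f=-42): x=117/22 (≈5.3182) theta=-3/308 (≈-0.0097)
After 5 (propagate distance d=21): x=225/44 (≈5.1136) theta=-3/308 (≈-0.0097)
After 6 (thin lens f=32): x=225/44 (≈5.1136) theta=-1671/9856 (≈-0.1695)
z_focus = -x_out/theta_out = -(225/44)/(-1671/9856) = 16800/557 ≈ 30.1616
Rounded to 4 decimal places: z = 30.1616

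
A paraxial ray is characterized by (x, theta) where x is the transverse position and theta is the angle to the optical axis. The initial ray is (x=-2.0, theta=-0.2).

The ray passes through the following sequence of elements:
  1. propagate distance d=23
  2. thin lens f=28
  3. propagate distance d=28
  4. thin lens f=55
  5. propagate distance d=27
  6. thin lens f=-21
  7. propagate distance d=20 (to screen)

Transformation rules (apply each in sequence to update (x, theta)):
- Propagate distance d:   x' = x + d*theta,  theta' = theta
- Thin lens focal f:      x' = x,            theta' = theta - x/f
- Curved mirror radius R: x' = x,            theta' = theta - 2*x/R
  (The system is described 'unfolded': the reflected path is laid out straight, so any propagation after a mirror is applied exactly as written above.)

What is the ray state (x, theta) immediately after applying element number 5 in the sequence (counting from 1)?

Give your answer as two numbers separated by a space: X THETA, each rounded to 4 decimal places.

Answer: -1.8866 0.1375

Derivation:
Initial: x=-2.0000 theta=-0.2000
After 1 (propagate distance d=23): x=-6.6000 theta=-0.2000
After 2 (thin lens f=28): x=-6.6000 theta=1/28 (≈0.0357)
After 3 (propagate distance d=28): x=-5.6000 theta=1/28 (≈0.0357)
After 4 (thin lens f=55): x=-5.6000 theta=1059/7700 (≈0.1375)
After 5 (propagate distance d=27): x=-14527/7700 (≈-1.8866) theta=1059/7700 (≈0.1375)
Rounded to 4 decimal places: x = -1.8866, theta = 0.1375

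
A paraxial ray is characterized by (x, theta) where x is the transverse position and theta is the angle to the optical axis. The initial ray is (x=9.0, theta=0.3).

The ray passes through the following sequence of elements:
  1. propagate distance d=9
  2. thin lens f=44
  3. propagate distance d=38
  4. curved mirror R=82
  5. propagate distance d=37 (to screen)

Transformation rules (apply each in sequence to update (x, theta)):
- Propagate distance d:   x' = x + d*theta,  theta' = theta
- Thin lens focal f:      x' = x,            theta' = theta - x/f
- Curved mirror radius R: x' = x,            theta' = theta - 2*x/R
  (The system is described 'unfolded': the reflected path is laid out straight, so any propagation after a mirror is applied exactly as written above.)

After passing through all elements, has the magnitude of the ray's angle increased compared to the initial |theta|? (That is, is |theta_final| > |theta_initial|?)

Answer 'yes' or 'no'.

Initial: x=9.0000 theta=0.3000
After 1 (propagate distance d=9): x=11.7000 theta=0.3000
After 2 (thin lens f=44): x=11.7000 theta=3/88 (≈0.0341)
After 3 (propagate distance d=38): x=2859/220 (≈12.9955) theta=3/88 (≈0.0341)
After 4 (curved mirror R=82): x=2859/220 (≈12.9955) theta=-5103/18040 (≈-0.2829)
After 5 (propagate distance d=37 (to screen)): x=45627/18040 (≈2.5292) theta=-5103/18040 (≈-0.2829)
|theta_initial|=0.3000 |theta_final|=5103/18040 (≈0.2829) -> not increased

Answer: no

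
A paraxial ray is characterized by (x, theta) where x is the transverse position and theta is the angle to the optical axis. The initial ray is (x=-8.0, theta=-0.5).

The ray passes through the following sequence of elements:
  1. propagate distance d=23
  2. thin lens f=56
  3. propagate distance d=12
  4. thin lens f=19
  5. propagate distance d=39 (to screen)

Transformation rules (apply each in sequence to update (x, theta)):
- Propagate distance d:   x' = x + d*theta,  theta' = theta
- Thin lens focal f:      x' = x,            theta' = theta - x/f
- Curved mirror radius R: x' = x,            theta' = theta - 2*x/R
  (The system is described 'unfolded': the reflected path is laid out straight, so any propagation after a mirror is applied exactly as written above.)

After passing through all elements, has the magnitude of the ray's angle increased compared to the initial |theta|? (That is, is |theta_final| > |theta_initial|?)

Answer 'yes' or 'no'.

Answer: yes

Derivation:
Initial: x=-8.0000 theta=-0.5000
After 1 (propagate distance d=23): x=-19.5000 theta=-0.5000
After 2 (thin lens f=56): x=-19.5000 theta=-17/112 (≈-0.1518)
After 3 (propagate distance d=12): x=-597/28 (≈-21.3214) theta=-17/112 (≈-0.1518)
After 4 (thin lens f=19): x=-597/28 (≈-21.3214) theta=295/304 (≈0.9704)
After 5 (propagate distance d=39 (to screen)): x=35163/2128 (≈16.5240) theta=295/304 (≈0.9704)
|theta_initial|=0.5000 |theta_final|=295/304 (≈0.9704) -> increased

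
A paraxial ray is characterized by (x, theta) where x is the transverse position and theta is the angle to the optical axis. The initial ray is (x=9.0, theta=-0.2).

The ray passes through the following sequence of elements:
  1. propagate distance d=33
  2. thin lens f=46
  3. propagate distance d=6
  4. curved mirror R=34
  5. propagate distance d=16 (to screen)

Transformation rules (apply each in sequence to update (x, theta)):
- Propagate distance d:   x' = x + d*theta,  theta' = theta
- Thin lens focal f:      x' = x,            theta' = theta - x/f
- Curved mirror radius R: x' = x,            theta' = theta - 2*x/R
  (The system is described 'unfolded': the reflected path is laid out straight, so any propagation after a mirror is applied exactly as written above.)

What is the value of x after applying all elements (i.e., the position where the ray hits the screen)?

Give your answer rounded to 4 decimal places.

Answer: -3.9826

Derivation:
Initial: x=9.0000 theta=-0.2000
After 1 (propagate distance d=33): x=2.4000 theta=-0.2000
After 2 (thin lens f=46): x=2.4000 theta=-29/115 (≈-0.2522)
After 3 (propagate distance d=6): x=102/115 (≈0.8870) theta=-29/115 (≈-0.2522)
After 4 (curved mirror R=34): x=102/115 (≈0.8870) theta=-7/23 (≈-0.3043)
After 5 (propagate distance d=16 (to screen)): x=-458/115 (≈-3.9826) theta=-7/23 (≈-0.3043)
Rounded to 4 decimal places: x = -3.9826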